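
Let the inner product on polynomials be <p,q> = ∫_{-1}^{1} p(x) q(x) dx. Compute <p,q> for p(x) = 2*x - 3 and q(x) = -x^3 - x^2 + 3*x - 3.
<p,q> = 116/5

Expand the product: p(x)·q(x) = -2*x^4 + x^3 + 9*x^2 - 15*x + 9.
∫_{-1}^{1} of each monomial x^k gives [2/(k+1) if k even, 0 if k odd]. Integrating term-by-term (or equivalently evaluating the antiderivative F(x) = -2*x^5/5 + x^4/4 + 3*x^3 - 15*x^2/2 + 9*x at the endpoints):
  F(1) − F(−1) = 87/20 − (-377/20) = 116/5.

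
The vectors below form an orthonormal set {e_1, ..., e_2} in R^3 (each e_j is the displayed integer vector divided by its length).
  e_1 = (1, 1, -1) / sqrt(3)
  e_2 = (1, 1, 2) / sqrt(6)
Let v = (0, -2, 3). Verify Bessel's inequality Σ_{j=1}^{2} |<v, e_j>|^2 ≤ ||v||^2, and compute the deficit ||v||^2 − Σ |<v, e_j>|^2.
Σ |<v, e_j>|^2 = 11; ||v||^2 = 13; deficit = 2

Write each e_j = u_j / sqrt(<u_j, u_j>) where u_j is the displayed integer vector. Then <v, e_j> = <v, u_j> / sqrt(<u_j, u_j>), so |<v, e_j>|^2 = <v, u_j>^2 / <u_j, u_j>.
Coefficients: <v, e_1> = -5/sqrt(3), <v, e_2> = 4/sqrt(6).
Square and sum: Σ |<v, e_j>|^2 = 11.
Compute ||v||^2 = v·v = 13.
Deficit = 13 − 11 = 2 ≥ 0, confirming Bessel's inequality. (The deficit equals ||v − Σ <v,e_j> e_j||^2, the squared distance from v to span{e_j}.)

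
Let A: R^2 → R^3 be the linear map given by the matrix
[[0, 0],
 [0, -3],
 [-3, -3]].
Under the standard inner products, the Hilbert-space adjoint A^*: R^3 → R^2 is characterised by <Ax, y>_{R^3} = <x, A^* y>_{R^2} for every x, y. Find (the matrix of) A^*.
A^* = A^T =
[[0, 0, -3],
 [0, -3, -3]]

For real matrices with standard dot products, the defining identity <Ax, y> = <x, A^* y> gives (Ax)^T y = x^T (A^*) y, i.e. x^T A^T y = x^T (A^*) y. Since this holds for all x, y, we must have A^* = A^T. Therefore
A^* =
[[0, 0, -3],
 [0, -3, -3]].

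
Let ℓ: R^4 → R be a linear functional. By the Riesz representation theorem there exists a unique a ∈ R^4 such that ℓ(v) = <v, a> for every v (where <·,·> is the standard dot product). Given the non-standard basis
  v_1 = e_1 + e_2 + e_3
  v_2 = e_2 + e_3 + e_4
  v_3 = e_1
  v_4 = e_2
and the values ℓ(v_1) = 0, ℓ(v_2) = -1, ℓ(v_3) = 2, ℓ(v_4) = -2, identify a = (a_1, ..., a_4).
a = (2, -2, 0, 1)

Write a = (a_1, ..., a_4) in the standard basis. For each basis vector v_i, ℓ(v_i) = <v_i, a> is a linear equation in the a_j's. Collect the n equations into a matrix system V a = ℓ, where row i of V is v_i (expressed in the standard basis). Since V is invertible (lower-triangular with 1s on the diagonal, up to permutation), solve by back-substitution:
  V =
[[1, 1, 1, 0],
 [0, 1, 1, 1],
 [1, 0, 0, 0],
 [0, 1, 0, 0]]
  V a = (0, -1, 2, -2)
Solving gives a = (2, -2, 0, 1).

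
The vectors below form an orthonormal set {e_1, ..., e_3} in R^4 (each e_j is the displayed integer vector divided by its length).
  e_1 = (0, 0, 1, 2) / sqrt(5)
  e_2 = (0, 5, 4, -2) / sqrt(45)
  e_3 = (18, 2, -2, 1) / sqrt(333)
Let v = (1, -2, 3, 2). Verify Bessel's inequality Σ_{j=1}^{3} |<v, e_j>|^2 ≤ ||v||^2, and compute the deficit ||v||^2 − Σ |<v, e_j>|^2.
Σ |<v, e_j>|^2 = 377/37; ||v||^2 = 18; deficit = 289/37

Write each e_j = u_j / sqrt(<u_j, u_j>) where u_j is the displayed integer vector. Then <v, e_j> = <v, u_j> / sqrt(<u_j, u_j>), so |<v, e_j>|^2 = <v, u_j>^2 / <u_j, u_j>.
Coefficients: <v, e_1> = 7/sqrt(5), <v, e_2> = -2/sqrt(45), <v, e_3> = 10/sqrt(333).
Square and sum: Σ |<v, e_j>|^2 = 377/37.
Compute ||v||^2 = v·v = 18.
Deficit = 18 − 377/37 = 289/37 ≥ 0, confirming Bessel's inequality. (The deficit equals ||v − Σ <v,e_j> e_j||^2, the squared distance from v to span{e_j}.)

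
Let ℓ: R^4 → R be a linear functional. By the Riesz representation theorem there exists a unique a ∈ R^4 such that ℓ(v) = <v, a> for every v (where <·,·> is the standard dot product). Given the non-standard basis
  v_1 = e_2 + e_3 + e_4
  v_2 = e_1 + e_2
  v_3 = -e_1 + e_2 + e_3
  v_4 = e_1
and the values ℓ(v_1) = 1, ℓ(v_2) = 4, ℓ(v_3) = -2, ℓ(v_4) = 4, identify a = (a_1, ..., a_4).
a = (4, 0, 2, -1)

Write a = (a_1, ..., a_4) in the standard basis. For each basis vector v_i, ℓ(v_i) = <v_i, a> is a linear equation in the a_j's. Collect the n equations into a matrix system V a = ℓ, where row i of V is v_i (expressed in the standard basis). Since V is invertible (lower-triangular with 1s on the diagonal, up to permutation), solve by back-substitution:
  V =
[[0, 1, 1, 1],
 [1, 1, 0, 0],
 [-1, 1, 1, 0],
 [1, 0, 0, 0]]
  V a = (1, 4, -2, 4)
Solving gives a = (4, 0, 2, -1).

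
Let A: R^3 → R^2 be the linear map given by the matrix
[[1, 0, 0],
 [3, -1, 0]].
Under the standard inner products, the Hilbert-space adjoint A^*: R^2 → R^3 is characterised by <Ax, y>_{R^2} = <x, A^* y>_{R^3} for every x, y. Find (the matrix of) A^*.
A^* = A^T =
[[1, 3],
 [0, -1],
 [0, 0]]

For real matrices with standard dot products, the defining identity <Ax, y> = <x, A^* y> gives (Ax)^T y = x^T (A^*) y, i.e. x^T A^T y = x^T (A^*) y. Since this holds for all x, y, we must have A^* = A^T. Therefore
A^* =
[[1, 3],
 [0, -1],
 [0, 0]].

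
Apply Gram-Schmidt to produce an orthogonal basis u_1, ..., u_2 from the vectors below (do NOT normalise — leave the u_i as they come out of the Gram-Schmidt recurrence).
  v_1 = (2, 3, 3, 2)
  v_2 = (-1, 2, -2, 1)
Orthogonal basis:
  u_1 = (2, 3, 3, 2)
  u_2 = (-1, 2, -2, 1)

Apply the Gram-Schmidt recurrence
  u_1 = v_1
  u_i = v_i − Σ_{j<i} ((v_i · u_j) / (u_j · u_j)) · u_j.

Step by step this gives:
  u_1 = (2, 3, 3, 2)
  u_2 = (-1, 2, -2, 1)

Orthogonality check:
  u_2 · u_1 = 0 (should be 0)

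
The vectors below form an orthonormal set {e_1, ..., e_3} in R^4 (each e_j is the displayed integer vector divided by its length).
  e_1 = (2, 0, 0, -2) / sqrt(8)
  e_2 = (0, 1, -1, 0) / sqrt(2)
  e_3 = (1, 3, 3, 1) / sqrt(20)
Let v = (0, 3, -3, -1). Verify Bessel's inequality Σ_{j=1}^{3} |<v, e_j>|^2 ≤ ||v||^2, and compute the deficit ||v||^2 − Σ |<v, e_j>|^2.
Σ |<v, e_j>|^2 = 371/20; ||v||^2 = 19; deficit = 9/20

Write each e_j = u_j / sqrt(<u_j, u_j>) where u_j is the displayed integer vector. Then <v, e_j> = <v, u_j> / sqrt(<u_j, u_j>), so |<v, e_j>|^2 = <v, u_j>^2 / <u_j, u_j>.
Coefficients: <v, e_1> = 2/sqrt(8), <v, e_2> = 6/sqrt(2), <v, e_3> = -1/sqrt(20).
Square and sum: Σ |<v, e_j>|^2 = 371/20.
Compute ||v||^2 = v·v = 19.
Deficit = 19 − 371/20 = 9/20 ≥ 0, confirming Bessel's inequality. (The deficit equals ||v − Σ <v,e_j> e_j||^2, the squared distance from v to span{e_j}.)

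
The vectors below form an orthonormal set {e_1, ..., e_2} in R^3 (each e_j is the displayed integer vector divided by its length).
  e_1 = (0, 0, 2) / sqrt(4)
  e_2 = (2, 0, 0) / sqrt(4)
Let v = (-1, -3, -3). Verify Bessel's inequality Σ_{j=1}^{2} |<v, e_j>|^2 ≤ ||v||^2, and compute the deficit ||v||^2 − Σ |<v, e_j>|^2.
Σ |<v, e_j>|^2 = 10; ||v||^2 = 19; deficit = 9

Write each e_j = u_j / sqrt(<u_j, u_j>) where u_j is the displayed integer vector. Then <v, e_j> = <v, u_j> / sqrt(<u_j, u_j>), so |<v, e_j>|^2 = <v, u_j>^2 / <u_j, u_j>.
Coefficients: <v, e_1> = -6/sqrt(4), <v, e_2> = -2/sqrt(4).
Square and sum: Σ |<v, e_j>|^2 = 10.
Compute ||v||^2 = v·v = 19.
Deficit = 19 − 10 = 9 ≥ 0, confirming Bessel's inequality. (The deficit equals ||v − Σ <v,e_j> e_j||^2, the squared distance from v to span{e_j}.)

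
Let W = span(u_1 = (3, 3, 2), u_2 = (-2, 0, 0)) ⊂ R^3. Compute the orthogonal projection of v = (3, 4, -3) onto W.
proj_W(v) = (3, 18/13, 12/13)

Set up U = [u_1 | ... | u_2] ∈ R^(3×2). The projector onto W = col(U) is P = U (U^T U)^(-1) U^T.
Compute U^T U =
  [22, -6]
  [-6, 4],
and U^T v = (15, -6).
Solve U^T U · c = U^T v for the coefficients: c = (6/13, -21/26). The projection is proj_W(v) = U c.
Check: (v - proj_W(v)) · u_1 = 0  (should be 0).
Check: (v - proj_W(v)) · u_2 = 0  (should be 0).
Result: proj_W(v) = (3, 18/13, 12/13).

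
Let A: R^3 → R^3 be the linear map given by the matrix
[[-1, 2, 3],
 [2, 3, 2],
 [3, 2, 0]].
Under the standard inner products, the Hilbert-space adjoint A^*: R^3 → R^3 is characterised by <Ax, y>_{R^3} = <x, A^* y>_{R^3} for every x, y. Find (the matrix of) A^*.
A^* = A^T =
[[-1, 2, 3],
 [2, 3, 2],
 [3, 2, 0]]

For real matrices with standard dot products, the defining identity <Ax, y> = <x, A^* y> gives (Ax)^T y = x^T (A^*) y, i.e. x^T A^T y = x^T (A^*) y. Since this holds for all x, y, we must have A^* = A^T. Therefore
A^* =
[[-1, 2, 3],
 [2, 3, 2],
 [3, 2, 0]].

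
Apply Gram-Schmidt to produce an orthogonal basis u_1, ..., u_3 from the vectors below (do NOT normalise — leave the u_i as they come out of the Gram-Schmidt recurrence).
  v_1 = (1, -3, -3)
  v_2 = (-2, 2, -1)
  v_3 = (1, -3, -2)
Orthogonal basis:
  u_1 = (1, -3, -3)
  u_2 = (-33/19, 23/19, -34/19)
  u_3 = (-18/73, -14/73, 8/73)

Apply the Gram-Schmidt recurrence
  u_1 = v_1
  u_i = v_i − Σ_{j<i} ((v_i · u_j) / (u_j · u_j)) · u_j.

Step by step this gives:
  u_1 = (1, -3, -3)
  u_2 = (-33/19, 23/19, -34/19)
  u_3 = (-18/73, -14/73, 8/73)

Orthogonality check:
  u_2 · u_1 = 0 (should be 0)
  u_3 · u_1 = 0 (should be 0)
  u_3 · u_2 = 0 (should be 0)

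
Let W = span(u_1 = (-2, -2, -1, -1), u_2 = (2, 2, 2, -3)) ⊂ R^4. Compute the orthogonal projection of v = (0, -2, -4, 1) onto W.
proj_W(v) = (-286/161, -286/161, -244/161, 261/161)

Set up U = [u_1 | ... | u_2] ∈ R^(4×2). The projector onto W = col(U) is P = U (U^T U)^(-1) U^T.
Compute U^T U =
  [10, -7]
  [-7, 21],
and U^T v = (7, -15).
Solve U^T U · c = U^T v for the coefficients: c = (6/23, -101/161). The projection is proj_W(v) = U c.
Check: (v - proj_W(v)) · u_1 = 0  (should be 0).
Check: (v - proj_W(v)) · u_2 = 0  (should be 0).
Result: proj_W(v) = (-286/161, -286/161, -244/161, 261/161).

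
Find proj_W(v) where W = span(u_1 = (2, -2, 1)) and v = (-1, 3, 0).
proj_W(v) = (-16/9, 16/9, -8/9)

Set up U = [u_1 | ... | u_1] ∈ R^(3×1). The projector onto W = col(U) is P = U (U^T U)^(-1) U^T.
Compute U^T U =
  [9],
and U^T v = (-8).
Solve U^T U · c = U^T v for the coefficients: c = (-8/9). The projection is proj_W(v) = U c.
Check: (v - proj_W(v)) · u_1 = 0  (should be 0).
Result: proj_W(v) = (-16/9, 16/9, -8/9).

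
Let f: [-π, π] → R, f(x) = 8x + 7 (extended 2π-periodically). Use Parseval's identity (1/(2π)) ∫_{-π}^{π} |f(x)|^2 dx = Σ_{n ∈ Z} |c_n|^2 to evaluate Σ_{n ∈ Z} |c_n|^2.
Σ |c_n|^2 = 64π^2/3 + 49

Expand and integrate term by term over [-π, π]:
  ∫ (8x)^2 dx = 64·(2π^3/3); ∫ 2·8·(7)·x dx = 0 (odd integrand); ∫ 7^2 dx = 49·2π.
So (1/(2π)) ∫_{-π}^{π} (8x + 7)^2 dx = 64π^2/3 + 49 = 64π^2/3 + 49.
Parseval ⇒ Σ |c_n|^2 = 64π^2/3 + 49.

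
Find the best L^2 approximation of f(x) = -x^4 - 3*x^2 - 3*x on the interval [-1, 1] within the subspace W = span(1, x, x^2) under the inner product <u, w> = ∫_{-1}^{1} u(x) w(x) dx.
g(x) = -27*x^2/7 - 3*x + 3/35

The best approximation g ∈ W is the orthogonal projection of f onto W. Writing g = a_0 + a_1 x + a_2 x^2, the coefficients solve the normal equations G · a = b where
  G_{ij} = <φ_i, φ_j> and b_i = <f, φ_i>, with φ_0 = 1, φ_1 = x, φ_2 = x^2.
G =
  [2, 0, 2/3]
  [0, 2/3, 0]
  [2/3, 0, 2/5],
b = (-12/5, -2, -52/35).
Solving gives a_0 = 3/35, a_1 = -3, a_2 = -27/7, so
  g(x) = -27*x^2/7 - 3*x + 3/35.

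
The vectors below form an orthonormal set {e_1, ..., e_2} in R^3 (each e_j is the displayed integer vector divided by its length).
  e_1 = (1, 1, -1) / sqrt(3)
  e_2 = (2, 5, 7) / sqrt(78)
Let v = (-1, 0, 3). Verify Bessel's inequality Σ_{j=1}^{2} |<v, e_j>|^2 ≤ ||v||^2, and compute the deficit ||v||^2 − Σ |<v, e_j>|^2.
Σ |<v, e_j>|^2 = 259/26; ||v||^2 = 10; deficit = 1/26

Write each e_j = u_j / sqrt(<u_j, u_j>) where u_j is the displayed integer vector. Then <v, e_j> = <v, u_j> / sqrt(<u_j, u_j>), so |<v, e_j>|^2 = <v, u_j>^2 / <u_j, u_j>.
Coefficients: <v, e_1> = -4/sqrt(3), <v, e_2> = 19/sqrt(78).
Square and sum: Σ |<v, e_j>|^2 = 259/26.
Compute ||v||^2 = v·v = 10.
Deficit = 10 − 259/26 = 1/26 ≥ 0, confirming Bessel's inequality. (The deficit equals ||v − Σ <v,e_j> e_j||^2, the squared distance from v to span{e_j}.)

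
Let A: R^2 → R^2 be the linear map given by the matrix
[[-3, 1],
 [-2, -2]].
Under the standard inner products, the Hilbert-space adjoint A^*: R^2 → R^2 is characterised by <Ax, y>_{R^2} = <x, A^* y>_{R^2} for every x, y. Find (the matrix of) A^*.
A^* = A^T =
[[-3, -2],
 [1, -2]]

For real matrices with standard dot products, the defining identity <Ax, y> = <x, A^* y> gives (Ax)^T y = x^T (A^*) y, i.e. x^T A^T y = x^T (A^*) y. Since this holds for all x, y, we must have A^* = A^T. Therefore
A^* =
[[-3, -2],
 [1, -2]].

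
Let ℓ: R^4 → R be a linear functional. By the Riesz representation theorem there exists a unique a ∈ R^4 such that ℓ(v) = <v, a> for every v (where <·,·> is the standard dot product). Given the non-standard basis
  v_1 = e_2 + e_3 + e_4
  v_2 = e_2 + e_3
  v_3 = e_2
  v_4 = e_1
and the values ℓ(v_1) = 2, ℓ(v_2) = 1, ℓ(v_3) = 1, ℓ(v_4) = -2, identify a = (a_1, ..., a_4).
a = (-2, 1, 0, 1)

Write a = (a_1, ..., a_4) in the standard basis. For each basis vector v_i, ℓ(v_i) = <v_i, a> is a linear equation in the a_j's. Collect the n equations into a matrix system V a = ℓ, where row i of V is v_i (expressed in the standard basis). Since V is invertible (lower-triangular with 1s on the diagonal, up to permutation), solve by back-substitution:
  V =
[[0, 1, 1, 1],
 [0, 1, 1, 0],
 [0, 1, 0, 0],
 [1, 0, 0, 0]]
  V a = (2, 1, 1, -2)
Solving gives a = (-2, 1, 0, 1).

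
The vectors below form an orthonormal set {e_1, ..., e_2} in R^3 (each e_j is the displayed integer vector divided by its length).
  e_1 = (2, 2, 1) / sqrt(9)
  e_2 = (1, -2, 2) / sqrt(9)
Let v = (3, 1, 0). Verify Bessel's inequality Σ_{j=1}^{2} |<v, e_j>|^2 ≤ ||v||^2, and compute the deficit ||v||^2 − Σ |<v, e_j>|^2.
Σ |<v, e_j>|^2 = 65/9; ||v||^2 = 10; deficit = 25/9

Write each e_j = u_j / sqrt(<u_j, u_j>) where u_j is the displayed integer vector. Then <v, e_j> = <v, u_j> / sqrt(<u_j, u_j>), so |<v, e_j>|^2 = <v, u_j>^2 / <u_j, u_j>.
Coefficients: <v, e_1> = 8/sqrt(9), <v, e_2> = 1/sqrt(9).
Square and sum: Σ |<v, e_j>|^2 = 65/9.
Compute ||v||^2 = v·v = 10.
Deficit = 10 − 65/9 = 25/9 ≥ 0, confirming Bessel's inequality. (The deficit equals ||v − Σ <v,e_j> e_j||^2, the squared distance from v to span{e_j}.)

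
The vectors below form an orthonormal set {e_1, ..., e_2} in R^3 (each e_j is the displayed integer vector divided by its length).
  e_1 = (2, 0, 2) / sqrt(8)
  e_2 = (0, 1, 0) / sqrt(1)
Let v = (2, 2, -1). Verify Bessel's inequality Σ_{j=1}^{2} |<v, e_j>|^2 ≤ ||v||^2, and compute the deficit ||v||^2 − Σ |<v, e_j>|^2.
Σ |<v, e_j>|^2 = 9/2; ||v||^2 = 9; deficit = 9/2

Write each e_j = u_j / sqrt(<u_j, u_j>) where u_j is the displayed integer vector. Then <v, e_j> = <v, u_j> / sqrt(<u_j, u_j>), so |<v, e_j>|^2 = <v, u_j>^2 / <u_j, u_j>.
Coefficients: <v, e_1> = 2/sqrt(8), <v, e_2> = 2/sqrt(1).
Square and sum: Σ |<v, e_j>|^2 = 9/2.
Compute ||v||^2 = v·v = 9.
Deficit = 9 − 9/2 = 9/2 ≥ 0, confirming Bessel's inequality. (The deficit equals ||v − Σ <v,e_j> e_j||^2, the squared distance from v to span{e_j}.)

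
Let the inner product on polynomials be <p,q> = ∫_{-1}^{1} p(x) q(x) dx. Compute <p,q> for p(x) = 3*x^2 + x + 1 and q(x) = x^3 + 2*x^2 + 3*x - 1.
<p,q> = 32/15

Expand the product: p(x)·q(x) = 3*x^5 + 7*x^4 + 12*x^3 + 2*x^2 + 2*x - 1.
∫_{-1}^{1} of each monomial x^k gives [2/(k+1) if k even, 0 if k odd]. Integrating term-by-term (or equivalently evaluating the antiderivative F(x) = x^6/2 + 7*x^5/5 + 3*x^4 + 2*x^3/3 + x^2 - x at the endpoints):
  F(1) − F(−1) = 167/30 − (103/30) = 32/15.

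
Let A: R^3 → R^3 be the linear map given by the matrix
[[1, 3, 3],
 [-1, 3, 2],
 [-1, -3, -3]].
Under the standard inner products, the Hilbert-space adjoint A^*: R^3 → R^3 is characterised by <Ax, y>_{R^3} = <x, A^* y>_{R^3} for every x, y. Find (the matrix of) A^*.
A^* = A^T =
[[1, -1, -1],
 [3, 3, -3],
 [3, 2, -3]]

For real matrices with standard dot products, the defining identity <Ax, y> = <x, A^* y> gives (Ax)^T y = x^T (A^*) y, i.e. x^T A^T y = x^T (A^*) y. Since this holds for all x, y, we must have A^* = A^T. Therefore
A^* =
[[1, -1, -1],
 [3, 3, -3],
 [3, 2, -3]].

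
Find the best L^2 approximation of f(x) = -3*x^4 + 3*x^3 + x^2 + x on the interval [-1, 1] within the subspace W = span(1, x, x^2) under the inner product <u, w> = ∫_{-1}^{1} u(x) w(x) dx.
g(x) = -11*x^2/7 + 14*x/5 + 9/35

The best approximation g ∈ W is the orthogonal projection of f onto W. Writing g = a_0 + a_1 x + a_2 x^2, the coefficients solve the normal equations G · a = b where
  G_{ij} = <φ_i, φ_j> and b_i = <f, φ_i>, with φ_0 = 1, φ_1 = x, φ_2 = x^2.
G =
  [2, 0, 2/3]
  [0, 2/3, 0]
  [2/3, 0, 2/5],
b = (-8/15, 28/15, -16/35).
Solving gives a_0 = 9/35, a_1 = 14/5, a_2 = -11/7, so
  g(x) = -11*x^2/7 + 14*x/5 + 9/35.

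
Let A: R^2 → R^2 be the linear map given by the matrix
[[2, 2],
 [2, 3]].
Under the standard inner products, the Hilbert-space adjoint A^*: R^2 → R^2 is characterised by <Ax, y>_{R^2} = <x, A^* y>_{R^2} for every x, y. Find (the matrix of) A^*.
A^* = A^T =
[[2, 2],
 [2, 3]]

For real matrices with standard dot products, the defining identity <Ax, y> = <x, A^* y> gives (Ax)^T y = x^T (A^*) y, i.e. x^T A^T y = x^T (A^*) y. Since this holds for all x, y, we must have A^* = A^T. Therefore
A^* =
[[2, 2],
 [2, 3]].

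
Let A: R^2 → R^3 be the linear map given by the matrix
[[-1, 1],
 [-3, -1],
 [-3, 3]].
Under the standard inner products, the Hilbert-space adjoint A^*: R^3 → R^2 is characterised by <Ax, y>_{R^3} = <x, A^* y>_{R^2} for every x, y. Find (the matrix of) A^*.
A^* = A^T =
[[-1, -3, -3],
 [1, -1, 3]]

For real matrices with standard dot products, the defining identity <Ax, y> = <x, A^* y> gives (Ax)^T y = x^T (A^*) y, i.e. x^T A^T y = x^T (A^*) y. Since this holds for all x, y, we must have A^* = A^T. Therefore
A^* =
[[-1, -3, -3],
 [1, -1, 3]].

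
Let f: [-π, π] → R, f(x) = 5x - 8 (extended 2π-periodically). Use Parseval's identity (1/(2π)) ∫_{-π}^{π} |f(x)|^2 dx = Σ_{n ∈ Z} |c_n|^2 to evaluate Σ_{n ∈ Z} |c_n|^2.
Σ |c_n|^2 = 25π^2/3 + 64

Expand and integrate term by term over [-π, π]:
  ∫ (5x)^2 dx = 25·(2π^3/3); ∫ 2·5·(-8)·x dx = 0 (odd integrand); ∫ (-8)^2 dx = 64·2π.
So (1/(2π)) ∫_{-π}^{π} (5x - 8)^2 dx = 25π^2/3 + 64 = 25π^2/3 + 64.
Parseval ⇒ Σ |c_n|^2 = 25π^2/3 + 64.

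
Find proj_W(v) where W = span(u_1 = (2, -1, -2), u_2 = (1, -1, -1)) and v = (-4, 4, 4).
proj_W(v) = (-4, 4, 4)

Set up U = [u_1 | ... | u_2] ∈ R^(3×2). The projector onto W = col(U) is P = U (U^T U)^(-1) U^T.
Compute U^T U =
  [9, 5]
  [5, 3],
and U^T v = (-20, -12).
Solve U^T U · c = U^T v for the coefficients: c = (0, -4). The projection is proj_W(v) = U c.
Check: (v - proj_W(v)) · u_1 = 0  (should be 0).
Check: (v - proj_W(v)) · u_2 = 0  (should be 0).
Result: proj_W(v) = (-4, 4, 4).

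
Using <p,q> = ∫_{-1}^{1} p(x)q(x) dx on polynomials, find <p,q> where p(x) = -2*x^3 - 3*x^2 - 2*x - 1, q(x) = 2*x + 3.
<p,q> = -244/15

Expand the product: p(x)·q(x) = -4*x^4 - 12*x^3 - 13*x^2 - 8*x - 3.
∫_{-1}^{1} of each monomial x^k gives [2/(k+1) if k even, 0 if k odd]. Integrating term-by-term (or equivalently evaluating the antiderivative F(x) = -4*x^5/5 - 3*x^4 - 13*x^3/3 - 4*x^2 - 3*x at the endpoints):
  F(1) − F(−1) = -227/15 − (17/15) = -244/15.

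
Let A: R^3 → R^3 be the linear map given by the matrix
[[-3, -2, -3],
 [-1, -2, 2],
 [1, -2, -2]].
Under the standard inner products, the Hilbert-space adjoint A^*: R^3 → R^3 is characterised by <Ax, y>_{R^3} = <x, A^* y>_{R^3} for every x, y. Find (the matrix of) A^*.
A^* = A^T =
[[-3, -1, 1],
 [-2, -2, -2],
 [-3, 2, -2]]

For real matrices with standard dot products, the defining identity <Ax, y> = <x, A^* y> gives (Ax)^T y = x^T (A^*) y, i.e. x^T A^T y = x^T (A^*) y. Since this holds for all x, y, we must have A^* = A^T. Therefore
A^* =
[[-3, -1, 1],
 [-2, -2, -2],
 [-3, 2, -2]].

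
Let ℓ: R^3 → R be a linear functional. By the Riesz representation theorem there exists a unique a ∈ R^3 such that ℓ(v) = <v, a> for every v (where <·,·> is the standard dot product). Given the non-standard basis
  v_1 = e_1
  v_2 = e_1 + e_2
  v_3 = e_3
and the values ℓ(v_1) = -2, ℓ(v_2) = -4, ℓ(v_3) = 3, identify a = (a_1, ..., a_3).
a = (-2, -2, 3)

Write a = (a_1, ..., a_3) in the standard basis. For each basis vector v_i, ℓ(v_i) = <v_i, a> is a linear equation in the a_j's. Collect the n equations into a matrix system V a = ℓ, where row i of V is v_i (expressed in the standard basis). Since V is invertible (lower-triangular with 1s on the diagonal, up to permutation), solve by back-substitution:
  V =
[[1, 0, 0],
 [1, 1, 0],
 [0, 0, 1]]
  V a = (-2, -4, 3)
Solving gives a = (-2, -2, 3).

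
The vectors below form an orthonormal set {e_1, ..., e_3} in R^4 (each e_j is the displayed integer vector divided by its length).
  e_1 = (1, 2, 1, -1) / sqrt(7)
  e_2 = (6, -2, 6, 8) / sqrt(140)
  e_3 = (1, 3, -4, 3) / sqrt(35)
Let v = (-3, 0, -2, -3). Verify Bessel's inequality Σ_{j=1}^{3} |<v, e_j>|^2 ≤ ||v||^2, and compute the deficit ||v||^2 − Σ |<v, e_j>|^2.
Σ |<v, e_j>|^2 = 153/7; ||v||^2 = 22; deficit = 1/7

Write each e_j = u_j / sqrt(<u_j, u_j>) where u_j is the displayed integer vector. Then <v, e_j> = <v, u_j> / sqrt(<u_j, u_j>), so |<v, e_j>|^2 = <v, u_j>^2 / <u_j, u_j>.
Coefficients: <v, e_1> = -2/sqrt(7), <v, e_2> = -54/sqrt(140), <v, e_3> = -4/sqrt(35).
Square and sum: Σ |<v, e_j>|^2 = 153/7.
Compute ||v||^2 = v·v = 22.
Deficit = 22 − 153/7 = 1/7 ≥ 0, confirming Bessel's inequality. (The deficit equals ||v − Σ <v,e_j> e_j||^2, the squared distance from v to span{e_j}.)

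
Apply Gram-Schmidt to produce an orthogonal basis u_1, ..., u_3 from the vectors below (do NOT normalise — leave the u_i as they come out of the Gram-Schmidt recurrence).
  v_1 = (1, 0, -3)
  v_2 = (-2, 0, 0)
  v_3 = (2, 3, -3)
Orthogonal basis:
  u_1 = (1, 0, -3)
  u_2 = (-9/5, 0, -3/5)
  u_3 = (0, 3, 0)

Apply the Gram-Schmidt recurrence
  u_1 = v_1
  u_i = v_i − Σ_{j<i} ((v_i · u_j) / (u_j · u_j)) · u_j.

Step by step this gives:
  u_1 = (1, 0, -3)
  u_2 = (-9/5, 0, -3/5)
  u_3 = (0, 3, 0)

Orthogonality check:
  u_2 · u_1 = 0 (should be 0)
  u_3 · u_1 = 0 (should be 0)
  u_3 · u_2 = 0 (should be 0)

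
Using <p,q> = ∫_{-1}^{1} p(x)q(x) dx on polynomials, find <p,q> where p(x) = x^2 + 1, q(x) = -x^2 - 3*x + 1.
<p,q> = 8/5

Expand the product: p(x)·q(x) = -x^4 - 3*x^3 - 3*x + 1.
∫_{-1}^{1} of each monomial x^k gives [2/(k+1) if k even, 0 if k odd]. Integrating term-by-term (or equivalently evaluating the antiderivative F(x) = -x^5/5 - 3*x^4/4 - 3*x^2/2 + x at the endpoints):
  F(1) − F(−1) = -29/20 − (-61/20) = 8/5.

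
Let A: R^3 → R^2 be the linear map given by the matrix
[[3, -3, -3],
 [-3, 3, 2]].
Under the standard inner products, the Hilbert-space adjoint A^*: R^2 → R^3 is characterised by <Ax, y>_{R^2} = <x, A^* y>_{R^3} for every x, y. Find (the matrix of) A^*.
A^* = A^T =
[[3, -3],
 [-3, 3],
 [-3, 2]]

For real matrices with standard dot products, the defining identity <Ax, y> = <x, A^* y> gives (Ax)^T y = x^T (A^*) y, i.e. x^T A^T y = x^T (A^*) y. Since this holds for all x, y, we must have A^* = A^T. Therefore
A^* =
[[3, -3],
 [-3, 3],
 [-3, 2]].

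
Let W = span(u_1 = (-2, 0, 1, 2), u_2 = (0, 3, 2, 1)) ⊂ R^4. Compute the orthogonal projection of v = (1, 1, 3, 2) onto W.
proj_W(v) = (-26/55, 237/110, 92/55, 131/110)

Set up U = [u_1 | ... | u_2] ∈ R^(4×2). The projector onto W = col(U) is P = U (U^T U)^(-1) U^T.
Compute U^T U =
  [9, 4]
  [4, 14],
and U^T v = (5, 11).
Solve U^T U · c = U^T v for the coefficients: c = (13/55, 79/110). The projection is proj_W(v) = U c.
Check: (v - proj_W(v)) · u_1 = 0  (should be 0).
Check: (v - proj_W(v)) · u_2 = 0  (should be 0).
Result: proj_W(v) = (-26/55, 237/110, 92/55, 131/110).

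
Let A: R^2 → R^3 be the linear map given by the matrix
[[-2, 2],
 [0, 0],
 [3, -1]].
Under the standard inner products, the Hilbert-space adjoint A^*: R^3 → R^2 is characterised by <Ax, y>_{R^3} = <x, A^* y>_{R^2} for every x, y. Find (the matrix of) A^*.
A^* = A^T =
[[-2, 0, 3],
 [2, 0, -1]]

For real matrices with standard dot products, the defining identity <Ax, y> = <x, A^* y> gives (Ax)^T y = x^T (A^*) y, i.e. x^T A^T y = x^T (A^*) y. Since this holds for all x, y, we must have A^* = A^T. Therefore
A^* =
[[-2, 0, 3],
 [2, 0, -1]].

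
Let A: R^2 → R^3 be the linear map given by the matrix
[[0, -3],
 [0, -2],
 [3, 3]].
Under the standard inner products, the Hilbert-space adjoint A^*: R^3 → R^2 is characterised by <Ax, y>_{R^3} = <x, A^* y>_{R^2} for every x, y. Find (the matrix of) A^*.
A^* = A^T =
[[0, 0, 3],
 [-3, -2, 3]]

For real matrices with standard dot products, the defining identity <Ax, y> = <x, A^* y> gives (Ax)^T y = x^T (A^*) y, i.e. x^T A^T y = x^T (A^*) y. Since this holds for all x, y, we must have A^* = A^T. Therefore
A^* =
[[0, 0, 3],
 [-3, -2, 3]].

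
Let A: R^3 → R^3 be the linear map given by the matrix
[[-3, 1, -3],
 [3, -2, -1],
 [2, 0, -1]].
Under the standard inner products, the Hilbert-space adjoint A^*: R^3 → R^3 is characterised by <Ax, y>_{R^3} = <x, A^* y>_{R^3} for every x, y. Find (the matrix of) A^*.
A^* = A^T =
[[-3, 3, 2],
 [1, -2, 0],
 [-3, -1, -1]]

For real matrices with standard dot products, the defining identity <Ax, y> = <x, A^* y> gives (Ax)^T y = x^T (A^*) y, i.e. x^T A^T y = x^T (A^*) y. Since this holds for all x, y, we must have A^* = A^T. Therefore
A^* =
[[-3, 3, 2],
 [1, -2, 0],
 [-3, -1, -1]].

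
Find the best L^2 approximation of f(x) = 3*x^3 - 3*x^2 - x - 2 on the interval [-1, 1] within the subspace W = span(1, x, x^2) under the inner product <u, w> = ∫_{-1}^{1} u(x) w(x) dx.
g(x) = -3*x^2 + 4*x/5 - 2

The best approximation g ∈ W is the orthogonal projection of f onto W. Writing g = a_0 + a_1 x + a_2 x^2, the coefficients solve the normal equations G · a = b where
  G_{ij} = <φ_i, φ_j> and b_i = <f, φ_i>, with φ_0 = 1, φ_1 = x, φ_2 = x^2.
G =
  [2, 0, 2/3]
  [0, 2/3, 0]
  [2/3, 0, 2/5],
b = (-6, 8/15, -38/15).
Solving gives a_0 = -2, a_1 = 4/5, a_2 = -3, so
  g(x) = -3*x^2 + 4*x/5 - 2.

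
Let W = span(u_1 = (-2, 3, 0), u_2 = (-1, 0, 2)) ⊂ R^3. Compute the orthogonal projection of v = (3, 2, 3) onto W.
proj_W(v) = (-27/61, -18/61, 78/61)

Set up U = [u_1 | ... | u_2] ∈ R^(3×2). The projector onto W = col(U) is P = U (U^T U)^(-1) U^T.
Compute U^T U =
  [13, 2]
  [2, 5],
and U^T v = (0, 3).
Solve U^T U · c = U^T v for the coefficients: c = (-6/61, 39/61). The projection is proj_W(v) = U c.
Check: (v - proj_W(v)) · u_1 = 0  (should be 0).
Check: (v - proj_W(v)) · u_2 = 0  (should be 0).
Result: proj_W(v) = (-27/61, -18/61, 78/61).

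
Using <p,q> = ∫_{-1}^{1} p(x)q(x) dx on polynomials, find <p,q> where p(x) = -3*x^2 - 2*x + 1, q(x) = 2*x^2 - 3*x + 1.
<p,q> = 44/15

Expand the product: p(x)·q(x) = -6*x^4 + 5*x^3 + 5*x^2 - 5*x + 1.
∫_{-1}^{1} of each monomial x^k gives [2/(k+1) if k even, 0 if k odd]. Integrating term-by-term (or equivalently evaluating the antiderivative F(x) = -6*x^5/5 + 5*x^4/4 + 5*x^3/3 - 5*x^2/2 + x at the endpoints):
  F(1) − F(−1) = 13/60 − (-163/60) = 44/15.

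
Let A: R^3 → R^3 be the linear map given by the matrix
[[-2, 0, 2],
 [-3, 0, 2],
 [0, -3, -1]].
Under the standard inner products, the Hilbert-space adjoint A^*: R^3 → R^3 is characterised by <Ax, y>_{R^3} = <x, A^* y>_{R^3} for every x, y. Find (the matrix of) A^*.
A^* = A^T =
[[-2, -3, 0],
 [0, 0, -3],
 [2, 2, -1]]

For real matrices with standard dot products, the defining identity <Ax, y> = <x, A^* y> gives (Ax)^T y = x^T (A^*) y, i.e. x^T A^T y = x^T (A^*) y. Since this holds for all x, y, we must have A^* = A^T. Therefore
A^* =
[[-2, -3, 0],
 [0, 0, -3],
 [2, 2, -1]].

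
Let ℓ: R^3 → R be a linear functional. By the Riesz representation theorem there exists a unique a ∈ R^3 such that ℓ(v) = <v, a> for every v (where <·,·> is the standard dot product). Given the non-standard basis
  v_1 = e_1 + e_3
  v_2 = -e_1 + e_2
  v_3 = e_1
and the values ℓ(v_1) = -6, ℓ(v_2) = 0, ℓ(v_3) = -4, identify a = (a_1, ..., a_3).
a = (-4, -4, -2)

Write a = (a_1, ..., a_3) in the standard basis. For each basis vector v_i, ℓ(v_i) = <v_i, a> is a linear equation in the a_j's. Collect the n equations into a matrix system V a = ℓ, where row i of V is v_i (expressed in the standard basis). Since V is invertible (lower-triangular with 1s on the diagonal, up to permutation), solve by back-substitution:
  V =
[[1, 0, 1],
 [-1, 1, 0],
 [1, 0, 0]]
  V a = (-6, 0, -4)
Solving gives a = (-4, -4, -2).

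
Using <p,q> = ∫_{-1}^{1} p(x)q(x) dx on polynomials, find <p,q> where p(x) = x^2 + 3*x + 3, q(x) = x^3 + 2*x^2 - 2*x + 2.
<p,q> = 46/3

Expand the product: p(x)·q(x) = x^5 + 5*x^4 + 7*x^3 + 2*x^2 + 6.
∫_{-1}^{1} of each monomial x^k gives [2/(k+1) if k even, 0 if k odd]. Integrating term-by-term (or equivalently evaluating the antiderivative F(x) = x^6/6 + x^5 + 7*x^4/4 + 2*x^3/3 + 6*x at the endpoints):
  F(1) − F(−1) = 115/12 − (-23/4) = 46/3.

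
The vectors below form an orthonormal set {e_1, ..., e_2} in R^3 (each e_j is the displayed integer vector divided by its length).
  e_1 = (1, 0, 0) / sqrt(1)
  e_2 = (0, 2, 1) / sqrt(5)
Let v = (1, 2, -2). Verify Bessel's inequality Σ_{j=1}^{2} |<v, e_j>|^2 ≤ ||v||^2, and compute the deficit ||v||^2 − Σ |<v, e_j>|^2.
Σ |<v, e_j>|^2 = 9/5; ||v||^2 = 9; deficit = 36/5

Write each e_j = u_j / sqrt(<u_j, u_j>) where u_j is the displayed integer vector. Then <v, e_j> = <v, u_j> / sqrt(<u_j, u_j>), so |<v, e_j>|^2 = <v, u_j>^2 / <u_j, u_j>.
Coefficients: <v, e_1> = 1/sqrt(1), <v, e_2> = 2/sqrt(5).
Square and sum: Σ |<v, e_j>|^2 = 9/5.
Compute ||v||^2 = v·v = 9.
Deficit = 9 − 9/5 = 36/5 ≥ 0, confirming Bessel's inequality. (The deficit equals ||v − Σ <v,e_j> e_j||^2, the squared distance from v to span{e_j}.)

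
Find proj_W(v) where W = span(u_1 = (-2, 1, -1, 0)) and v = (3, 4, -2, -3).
proj_W(v) = (0, 0, 0, 0)

Set up U = [u_1 | ... | u_1] ∈ R^(4×1). The projector onto W = col(U) is P = U (U^T U)^(-1) U^T.
Compute U^T U =
  [6],
and U^T v = (0).
Solve U^T U · c = U^T v for the coefficients: c = (0). The projection is proj_W(v) = U c.
Check: (v - proj_W(v)) · u_1 = 0  (should be 0).
Result: proj_W(v) = (0, 0, 0, 0).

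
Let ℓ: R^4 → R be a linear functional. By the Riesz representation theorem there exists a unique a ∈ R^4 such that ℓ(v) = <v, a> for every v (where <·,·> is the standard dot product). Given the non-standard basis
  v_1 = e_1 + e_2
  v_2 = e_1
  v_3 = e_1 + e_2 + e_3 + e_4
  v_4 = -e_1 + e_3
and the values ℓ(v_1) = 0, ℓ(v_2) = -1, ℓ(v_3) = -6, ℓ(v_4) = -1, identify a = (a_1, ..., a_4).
a = (-1, 1, -2, -4)

Write a = (a_1, ..., a_4) in the standard basis. For each basis vector v_i, ℓ(v_i) = <v_i, a> is a linear equation in the a_j's. Collect the n equations into a matrix system V a = ℓ, where row i of V is v_i (expressed in the standard basis). Since V is invertible (lower-triangular with 1s on the diagonal, up to permutation), solve by back-substitution:
  V =
[[1, 1, 0, 0],
 [1, 0, 0, 0],
 [1, 1, 1, 1],
 [-1, 0, 1, 0]]
  V a = (0, -1, -6, -1)
Solving gives a = (-1, 1, -2, -4).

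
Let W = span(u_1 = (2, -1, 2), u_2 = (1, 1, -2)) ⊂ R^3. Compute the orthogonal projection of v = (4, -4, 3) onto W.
proj_W(v) = (4, -2, 4)

Set up U = [u_1 | ... | u_2] ∈ R^(3×2). The projector onto W = col(U) is P = U (U^T U)^(-1) U^T.
Compute U^T U =
  [9, -3]
  [-3, 6],
and U^T v = (18, -6).
Solve U^T U · c = U^T v for the coefficients: c = (2, 0). The projection is proj_W(v) = U c.
Check: (v - proj_W(v)) · u_1 = 0  (should be 0).
Check: (v - proj_W(v)) · u_2 = 0  (should be 0).
Result: proj_W(v) = (4, -2, 4).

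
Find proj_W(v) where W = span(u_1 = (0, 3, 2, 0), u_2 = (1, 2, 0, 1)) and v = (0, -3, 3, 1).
proj_W(v) = (-47/42, -29/21, 4/7, -47/42)

Set up U = [u_1 | ... | u_2] ∈ R^(4×2). The projector onto W = col(U) is P = U (U^T U)^(-1) U^T.
Compute U^T U =
  [13, 6]
  [6, 6],
and U^T v = (-3, -5).
Solve U^T U · c = U^T v for the coefficients: c = (2/7, -47/42). The projection is proj_W(v) = U c.
Check: (v - proj_W(v)) · u_1 = 0  (should be 0).
Check: (v - proj_W(v)) · u_2 = 0  (should be 0).
Result: proj_W(v) = (-47/42, -29/21, 4/7, -47/42).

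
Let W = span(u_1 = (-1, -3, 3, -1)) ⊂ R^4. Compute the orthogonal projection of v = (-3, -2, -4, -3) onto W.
proj_W(v) = (0, 0, 0, 0)

Set up U = [u_1 | ... | u_1] ∈ R^(4×1). The projector onto W = col(U) is P = U (U^T U)^(-1) U^T.
Compute U^T U =
  [20],
and U^T v = (0).
Solve U^T U · c = U^T v for the coefficients: c = (0). The projection is proj_W(v) = U c.
Check: (v - proj_W(v)) · u_1 = 0  (should be 0).
Result: proj_W(v) = (0, 0, 0, 0).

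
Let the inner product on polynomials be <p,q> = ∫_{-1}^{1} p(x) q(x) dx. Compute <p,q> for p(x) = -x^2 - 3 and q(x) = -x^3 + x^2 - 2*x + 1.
<p,q> = -136/15

Expand the product: p(x)·q(x) = x^5 - x^4 + 5*x^3 - 4*x^2 + 6*x - 3.
∫_{-1}^{1} of each monomial x^k gives [2/(k+1) if k even, 0 if k odd]. Integrating term-by-term (or equivalently evaluating the antiderivative F(x) = x^6/6 - x^5/5 + 5*x^4/4 - 4*x^3/3 + 3*x^2 - 3*x at the endpoints):
  F(1) − F(−1) = -7/60 − (179/20) = -136/15.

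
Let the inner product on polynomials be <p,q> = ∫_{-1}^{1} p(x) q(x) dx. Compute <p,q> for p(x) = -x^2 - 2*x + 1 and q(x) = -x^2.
<p,q> = -4/15

Expand the product: p(x)·q(x) = x^4 + 2*x^3 - x^2.
∫_{-1}^{1} of each monomial x^k gives [2/(k+1) if k even, 0 if k odd]. Integrating term-by-term (or equivalently evaluating the antiderivative F(x) = x^5/5 + x^4/2 - x^3/3 at the endpoints):
  F(1) − F(−1) = 11/30 − (19/30) = -4/15.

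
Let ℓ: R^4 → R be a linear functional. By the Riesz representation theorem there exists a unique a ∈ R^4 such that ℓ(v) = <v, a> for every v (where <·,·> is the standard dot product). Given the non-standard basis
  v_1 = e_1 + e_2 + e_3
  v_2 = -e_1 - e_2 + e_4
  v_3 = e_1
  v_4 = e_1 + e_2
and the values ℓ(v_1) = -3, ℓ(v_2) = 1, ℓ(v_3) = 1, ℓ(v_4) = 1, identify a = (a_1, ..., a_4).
a = (1, 0, -4, 2)

Write a = (a_1, ..., a_4) in the standard basis. For each basis vector v_i, ℓ(v_i) = <v_i, a> is a linear equation in the a_j's. Collect the n equations into a matrix system V a = ℓ, where row i of V is v_i (expressed in the standard basis). Since V is invertible (lower-triangular with 1s on the diagonal, up to permutation), solve by back-substitution:
  V =
[[1, 1, 1, 0],
 [-1, -1, 0, 1],
 [1, 0, 0, 0],
 [1, 1, 0, 0]]
  V a = (-3, 1, 1, 1)
Solving gives a = (1, 0, -4, 2).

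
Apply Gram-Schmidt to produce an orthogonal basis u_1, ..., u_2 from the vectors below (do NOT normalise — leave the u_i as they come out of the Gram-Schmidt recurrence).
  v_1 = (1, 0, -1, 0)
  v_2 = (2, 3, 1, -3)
Orthogonal basis:
  u_1 = (1, 0, -1, 0)
  u_2 = (3/2, 3, 3/2, -3)

Apply the Gram-Schmidt recurrence
  u_1 = v_1
  u_i = v_i − Σ_{j<i} ((v_i · u_j) / (u_j · u_j)) · u_j.

Step by step this gives:
  u_1 = (1, 0, -1, 0)
  u_2 = (3/2, 3, 3/2, -3)

Orthogonality check:
  u_2 · u_1 = 0 (should be 0)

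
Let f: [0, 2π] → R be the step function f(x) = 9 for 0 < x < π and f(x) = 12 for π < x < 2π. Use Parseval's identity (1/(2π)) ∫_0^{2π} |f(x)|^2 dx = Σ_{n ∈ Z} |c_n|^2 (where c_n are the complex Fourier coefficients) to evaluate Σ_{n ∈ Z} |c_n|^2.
Σ |c_n|^2 = 225/2

Parseval equates the L^2 energy of f (normalised by 1/(2π)) with the ℓ^2 sum of its Fourier coefficients: (1/(2π)) ∫_0^{2π} |f|^2 = Σ |c_n|^2.
Compute the left side: (1/(2π)) [∫_0^π 9^2 dx + ∫_π^{2π} 12^2 dx] = (1/(2π)) · (81π + 144π) = (81 + 144)/2 = 225/2.
So Σ_{n ∈ Z} |c_n|^2 = 225/2.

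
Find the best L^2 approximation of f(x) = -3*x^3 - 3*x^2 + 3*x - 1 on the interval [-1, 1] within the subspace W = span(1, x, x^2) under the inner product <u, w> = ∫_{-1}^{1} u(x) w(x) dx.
g(x) = -3*x^2 + 6*x/5 - 1

The best approximation g ∈ W is the orthogonal projection of f onto W. Writing g = a_0 + a_1 x + a_2 x^2, the coefficients solve the normal equations G · a = b where
  G_{ij} = <φ_i, φ_j> and b_i = <f, φ_i>, with φ_0 = 1, φ_1 = x, φ_2 = x^2.
G =
  [2, 0, 2/3]
  [0, 2/3, 0]
  [2/3, 0, 2/5],
b = (-4, 4/5, -28/15).
Solving gives a_0 = -1, a_1 = 6/5, a_2 = -3, so
  g(x) = -3*x^2 + 6*x/5 - 1.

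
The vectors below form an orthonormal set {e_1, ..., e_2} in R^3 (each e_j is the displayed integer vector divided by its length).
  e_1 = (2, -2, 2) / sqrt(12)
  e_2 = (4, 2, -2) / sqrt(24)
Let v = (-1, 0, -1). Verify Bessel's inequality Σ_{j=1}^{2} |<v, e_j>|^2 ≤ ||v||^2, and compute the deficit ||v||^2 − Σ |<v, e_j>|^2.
Σ |<v, e_j>|^2 = 3/2; ||v||^2 = 2; deficit = 1/2

Write each e_j = u_j / sqrt(<u_j, u_j>) where u_j is the displayed integer vector. Then <v, e_j> = <v, u_j> / sqrt(<u_j, u_j>), so |<v, e_j>|^2 = <v, u_j>^2 / <u_j, u_j>.
Coefficients: <v, e_1> = -4/sqrt(12), <v, e_2> = -2/sqrt(24).
Square and sum: Σ |<v, e_j>|^2 = 3/2.
Compute ||v||^2 = v·v = 2.
Deficit = 2 − 3/2 = 1/2 ≥ 0, confirming Bessel's inequality. (The deficit equals ||v − Σ <v,e_j> e_j||^2, the squared distance from v to span{e_j}.)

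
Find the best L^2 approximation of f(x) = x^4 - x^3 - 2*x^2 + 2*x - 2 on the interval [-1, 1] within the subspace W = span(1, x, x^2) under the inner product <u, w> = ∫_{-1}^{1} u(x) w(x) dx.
g(x) = -8*x^2/7 + 7*x/5 - 73/35

The best approximation g ∈ W is the orthogonal projection of f onto W. Writing g = a_0 + a_1 x + a_2 x^2, the coefficients solve the normal equations G · a = b where
  G_{ij} = <φ_i, φ_j> and b_i = <f, φ_i>, with φ_0 = 1, φ_1 = x, φ_2 = x^2.
G =
  [2, 0, 2/3]
  [0, 2/3, 0]
  [2/3, 0, 2/5],
b = (-74/15, 14/15, -194/105).
Solving gives a_0 = -73/35, a_1 = 7/5, a_2 = -8/7, so
  g(x) = -8*x^2/7 + 7*x/5 - 73/35.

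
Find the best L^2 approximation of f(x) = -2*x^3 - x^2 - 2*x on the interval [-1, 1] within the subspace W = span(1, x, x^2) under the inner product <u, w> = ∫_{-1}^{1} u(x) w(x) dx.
g(x) = -x^2 - 16*x/5

The best approximation g ∈ W is the orthogonal projection of f onto W. Writing g = a_0 + a_1 x + a_2 x^2, the coefficients solve the normal equations G · a = b where
  G_{ij} = <φ_i, φ_j> and b_i = <f, φ_i>, with φ_0 = 1, φ_1 = x, φ_2 = x^2.
G =
  [2, 0, 2/3]
  [0, 2/3, 0]
  [2/3, 0, 2/5],
b = (-2/3, -32/15, -2/5).
Solving gives a_0 = 0, a_1 = -16/5, a_2 = -1, so
  g(x) = -x^2 - 16*x/5.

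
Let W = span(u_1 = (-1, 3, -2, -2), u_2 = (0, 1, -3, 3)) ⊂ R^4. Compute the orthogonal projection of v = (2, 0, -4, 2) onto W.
proj_W(v) = (16/333, 30/37, -922/333, 986/333)

Set up U = [u_1 | ... | u_2] ∈ R^(4×2). The projector onto W = col(U) is P = U (U^T U)^(-1) U^T.
Compute U^T U =
  [18, 3]
  [3, 19],
and U^T v = (2, 18).
Solve U^T U · c = U^T v for the coefficients: c = (-16/333, 106/111). The projection is proj_W(v) = U c.
Check: (v - proj_W(v)) · u_1 = 0  (should be 0).
Check: (v - proj_W(v)) · u_2 = 0  (should be 0).
Result: proj_W(v) = (16/333, 30/37, -922/333, 986/333).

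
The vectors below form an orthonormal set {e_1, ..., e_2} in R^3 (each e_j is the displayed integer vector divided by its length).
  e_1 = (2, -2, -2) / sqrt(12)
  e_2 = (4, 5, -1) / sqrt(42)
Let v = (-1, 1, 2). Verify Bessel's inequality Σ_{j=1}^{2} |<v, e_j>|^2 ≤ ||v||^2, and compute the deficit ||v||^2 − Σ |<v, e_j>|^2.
Σ |<v, e_j>|^2 = 75/14; ||v||^2 = 6; deficit = 9/14

Write each e_j = u_j / sqrt(<u_j, u_j>) where u_j is the displayed integer vector. Then <v, e_j> = <v, u_j> / sqrt(<u_j, u_j>), so |<v, e_j>|^2 = <v, u_j>^2 / <u_j, u_j>.
Coefficients: <v, e_1> = -8/sqrt(12), <v, e_2> = -1/sqrt(42).
Square and sum: Σ |<v, e_j>|^2 = 75/14.
Compute ||v||^2 = v·v = 6.
Deficit = 6 − 75/14 = 9/14 ≥ 0, confirming Bessel's inequality. (The deficit equals ||v − Σ <v,e_j> e_j||^2, the squared distance from v to span{e_j}.)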